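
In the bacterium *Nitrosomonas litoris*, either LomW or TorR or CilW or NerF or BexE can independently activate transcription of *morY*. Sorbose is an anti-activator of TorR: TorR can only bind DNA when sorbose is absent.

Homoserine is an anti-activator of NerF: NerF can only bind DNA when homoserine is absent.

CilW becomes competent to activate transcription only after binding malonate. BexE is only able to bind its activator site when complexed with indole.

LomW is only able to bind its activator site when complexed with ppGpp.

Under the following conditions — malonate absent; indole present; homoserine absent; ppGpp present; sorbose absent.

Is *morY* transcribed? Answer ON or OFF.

ppGpp is present, so LomW is active.
Sorbose is absent, so TorR is active.
Malonate is absent, so CilW is inactive.
Homoserine is absent, so NerF is active.
Indole is present, so BexE is active.
Activator LomW is present, so *morY* is transcribed.

ON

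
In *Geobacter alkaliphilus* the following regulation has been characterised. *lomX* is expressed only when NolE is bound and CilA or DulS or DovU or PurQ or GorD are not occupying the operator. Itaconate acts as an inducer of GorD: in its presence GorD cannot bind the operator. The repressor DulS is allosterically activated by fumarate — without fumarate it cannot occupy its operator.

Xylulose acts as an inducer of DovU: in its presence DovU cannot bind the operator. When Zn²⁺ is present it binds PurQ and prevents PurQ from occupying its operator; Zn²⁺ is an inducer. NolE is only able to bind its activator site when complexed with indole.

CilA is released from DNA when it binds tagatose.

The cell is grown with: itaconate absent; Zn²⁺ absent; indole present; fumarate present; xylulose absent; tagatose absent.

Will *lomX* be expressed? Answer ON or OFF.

Tagatose is absent, so CilA is active.
Fumarate is present, so DulS is active.
Indole is present, so NolE is active.
Xylulose is absent, so DovU is active.
Zn²⁺ is absent, so PurQ is active.
Itaconate is absent, so GorD is active.
With repressor CilA bound, *lomX* is not transcribed.

OFF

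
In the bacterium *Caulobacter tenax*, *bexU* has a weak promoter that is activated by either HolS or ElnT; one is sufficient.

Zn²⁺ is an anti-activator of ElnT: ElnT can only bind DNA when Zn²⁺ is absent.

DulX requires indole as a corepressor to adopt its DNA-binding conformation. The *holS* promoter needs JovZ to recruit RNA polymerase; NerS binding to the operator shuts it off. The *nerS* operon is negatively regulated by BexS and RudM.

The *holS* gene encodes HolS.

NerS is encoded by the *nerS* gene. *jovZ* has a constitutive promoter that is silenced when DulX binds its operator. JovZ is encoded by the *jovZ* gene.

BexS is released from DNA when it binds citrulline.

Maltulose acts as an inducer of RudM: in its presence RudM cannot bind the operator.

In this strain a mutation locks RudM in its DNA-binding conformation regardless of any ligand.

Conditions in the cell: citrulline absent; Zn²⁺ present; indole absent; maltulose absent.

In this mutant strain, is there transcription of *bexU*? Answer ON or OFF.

Indole is absent, so DulX is inactive.
With no repressor bound, *jovZ* is transcribed.
So JovZ is produced and active.
Citrulline is absent, so BexS is active.
RudM is constitutively active in this strain.
With repressor BexS bound, *nerS* is not transcribed.
So NerS is not produced.
No repressor is bound and JovZ is active, so *holS* is transcribed.
So HolS is produced and active.
Zn²⁺ is present, so ElnT is inactive.
Activator HolS is present, so *bexU* is transcribed.

ON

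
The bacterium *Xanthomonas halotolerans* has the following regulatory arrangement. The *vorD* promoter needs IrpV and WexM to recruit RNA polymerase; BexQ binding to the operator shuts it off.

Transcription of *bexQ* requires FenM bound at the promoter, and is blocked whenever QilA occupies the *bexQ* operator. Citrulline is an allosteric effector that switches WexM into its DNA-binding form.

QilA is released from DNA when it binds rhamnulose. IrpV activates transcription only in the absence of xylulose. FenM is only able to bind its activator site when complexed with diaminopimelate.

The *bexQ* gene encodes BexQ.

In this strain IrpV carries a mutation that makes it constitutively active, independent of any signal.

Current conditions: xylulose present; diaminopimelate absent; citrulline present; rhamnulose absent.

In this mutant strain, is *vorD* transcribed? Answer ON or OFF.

IrpV is constitutively active in this strain.
Rhamnulose is absent, so QilA is active.
Diaminopimelate is absent, so FenM is inactive.
With repressor QilA bound, *bexQ* is not transcribed.
So BexQ is not produced.
Citrulline is present, so WexM is active.
No repressor is bound and IrpV and WexM are active, so *vorD* is transcribed.

ON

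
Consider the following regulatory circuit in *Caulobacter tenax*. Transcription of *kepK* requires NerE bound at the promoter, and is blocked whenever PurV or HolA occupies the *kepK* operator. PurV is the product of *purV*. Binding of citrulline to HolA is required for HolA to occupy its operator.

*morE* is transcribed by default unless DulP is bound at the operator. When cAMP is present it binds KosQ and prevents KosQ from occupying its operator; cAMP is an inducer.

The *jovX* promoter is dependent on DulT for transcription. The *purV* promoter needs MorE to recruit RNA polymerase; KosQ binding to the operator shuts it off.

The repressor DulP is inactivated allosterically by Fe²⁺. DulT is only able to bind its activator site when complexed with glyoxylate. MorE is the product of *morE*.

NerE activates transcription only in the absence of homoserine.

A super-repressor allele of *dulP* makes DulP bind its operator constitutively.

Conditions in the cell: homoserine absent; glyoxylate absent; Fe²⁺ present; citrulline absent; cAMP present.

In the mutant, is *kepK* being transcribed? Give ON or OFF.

ON

cAMP is present, so KosQ is inactive.
DulP is constitutively active in this strain.
With repressor DulP bound, *morE* is not transcribed.
So MorE is not produced.
Required activator MorE is absent, so *purV* is not transcribed.
So PurV is not produced.
Citrulline is absent, so HolA is inactive.
Homoserine is absent, so NerE is active.
No repressor is bound and NerE is active, so *kepK* is transcribed.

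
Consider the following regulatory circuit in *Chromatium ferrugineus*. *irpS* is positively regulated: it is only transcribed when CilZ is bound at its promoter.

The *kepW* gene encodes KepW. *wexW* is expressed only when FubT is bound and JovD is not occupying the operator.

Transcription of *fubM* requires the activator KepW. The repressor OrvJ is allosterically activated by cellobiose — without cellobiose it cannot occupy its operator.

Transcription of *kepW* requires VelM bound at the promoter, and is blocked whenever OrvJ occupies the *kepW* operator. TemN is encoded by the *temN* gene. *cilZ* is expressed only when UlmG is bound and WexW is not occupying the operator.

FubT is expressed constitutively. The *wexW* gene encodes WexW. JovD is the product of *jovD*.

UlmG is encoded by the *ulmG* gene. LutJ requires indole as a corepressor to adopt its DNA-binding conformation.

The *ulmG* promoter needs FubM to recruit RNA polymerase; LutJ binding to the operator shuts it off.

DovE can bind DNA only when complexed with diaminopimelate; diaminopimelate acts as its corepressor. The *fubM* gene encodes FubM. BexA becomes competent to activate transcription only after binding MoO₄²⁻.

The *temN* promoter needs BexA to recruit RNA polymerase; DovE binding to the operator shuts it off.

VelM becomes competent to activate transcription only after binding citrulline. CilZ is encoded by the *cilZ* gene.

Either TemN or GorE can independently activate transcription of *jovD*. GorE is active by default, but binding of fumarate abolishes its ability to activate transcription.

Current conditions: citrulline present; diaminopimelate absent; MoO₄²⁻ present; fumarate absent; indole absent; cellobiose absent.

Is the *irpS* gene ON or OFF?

MoO₄²⁻ is present, so BexA is active.
Diaminopimelate is absent, so DovE is inactive.
No repressor is bound and BexA is active, so *temN* is transcribed.
So TemN is produced and active.
Fumarate is absent, so GorE is active.
Activator TemN is present, so *jovD* is transcribed.
So JovD is produced and active.
FubT is produced constitutively and is active.
With repressor JovD bound, *wexW* is not transcribed.
So WexW is not produced.
Cellobiose is absent, so OrvJ is inactive.
Citrulline is present, so VelM is active.
No repressor is bound and VelM is active, so *kepW* is transcribed.
So KepW is produced and active.
No repressor is bound and KepW is active, so *fubM* is transcribed.
So FubM is produced and active.
Indole is absent, so LutJ is inactive.
No repressor is bound and FubM is active, so *ulmG* is transcribed.
So UlmG is produced and active.
No repressor is bound and UlmG is active, so *cilZ* is transcribed.
So CilZ is produced and active.
No repressor is bound and CilZ is active, so *irpS* is transcribed.

ON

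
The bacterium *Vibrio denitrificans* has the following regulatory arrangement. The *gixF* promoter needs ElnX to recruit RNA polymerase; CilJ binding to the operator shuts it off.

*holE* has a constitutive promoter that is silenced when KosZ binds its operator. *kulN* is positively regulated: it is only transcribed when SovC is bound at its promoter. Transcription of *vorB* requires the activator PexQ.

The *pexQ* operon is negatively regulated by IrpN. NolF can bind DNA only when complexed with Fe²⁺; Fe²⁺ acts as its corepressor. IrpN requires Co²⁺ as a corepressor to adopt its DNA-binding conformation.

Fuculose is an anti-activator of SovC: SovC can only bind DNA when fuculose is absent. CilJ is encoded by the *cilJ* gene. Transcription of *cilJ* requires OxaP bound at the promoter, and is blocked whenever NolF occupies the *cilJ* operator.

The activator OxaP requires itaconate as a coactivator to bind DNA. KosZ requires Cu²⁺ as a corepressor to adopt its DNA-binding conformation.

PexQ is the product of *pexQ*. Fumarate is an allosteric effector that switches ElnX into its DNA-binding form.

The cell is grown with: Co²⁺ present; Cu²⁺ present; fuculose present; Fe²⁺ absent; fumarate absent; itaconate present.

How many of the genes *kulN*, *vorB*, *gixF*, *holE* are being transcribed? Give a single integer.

Fuculose is present, so SovC is inactive.
Required activator SovC is absent, so *kulN* is not transcribed.
→ *kulN* is OFF.
Co²⁺ is present, so IrpN is active.
With repressor IrpN bound, *pexQ* is not transcribed.
So PexQ is not produced.
Required activator PexQ is absent, so *vorB* is not transcribed.
→ *vorB* is OFF.
Fumarate is absent, so ElnX is inactive.
Fe²⁺ is absent, so NolF is inactive.
Itaconate is present, so OxaP is active.
No repressor is bound and OxaP is active, so *cilJ* is transcribed.
So CilJ is produced and active.
With repressor CilJ bound, *gixF* is not transcribed.
→ *gixF* is OFF.
Cu²⁺ is present, so KosZ is active.
With repressor KosZ bound, *holE* is not transcribed.
→ *holE* is OFF.
0 of the 4 genes are transcribed.

0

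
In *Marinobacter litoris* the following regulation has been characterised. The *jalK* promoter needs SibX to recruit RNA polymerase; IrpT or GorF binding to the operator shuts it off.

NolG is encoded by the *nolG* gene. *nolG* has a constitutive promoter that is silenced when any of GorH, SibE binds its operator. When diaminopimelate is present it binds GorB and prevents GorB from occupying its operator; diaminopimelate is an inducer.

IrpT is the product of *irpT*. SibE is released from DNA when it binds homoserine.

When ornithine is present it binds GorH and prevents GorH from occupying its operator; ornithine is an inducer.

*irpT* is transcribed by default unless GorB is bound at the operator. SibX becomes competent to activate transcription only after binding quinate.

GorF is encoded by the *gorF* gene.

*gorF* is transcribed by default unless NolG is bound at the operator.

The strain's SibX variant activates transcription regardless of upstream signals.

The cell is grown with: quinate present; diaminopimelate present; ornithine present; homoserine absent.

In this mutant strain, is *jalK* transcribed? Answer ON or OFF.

Diaminopimelate is present, so GorB is inactive.
With no repressor bound, *irpT* is transcribed.
So IrpT is produced and active.
Ornithine is present, so GorH is inactive.
Homoserine is absent, so SibE is active.
With repressor SibE bound, *nolG* is not transcribed.
So NolG is not produced.
With no repressor bound, *gorF* is transcribed.
So GorF is produced and active.
SibX is constitutively active in this strain.
With repressor IrpT bound, *jalK* is not transcribed.

OFF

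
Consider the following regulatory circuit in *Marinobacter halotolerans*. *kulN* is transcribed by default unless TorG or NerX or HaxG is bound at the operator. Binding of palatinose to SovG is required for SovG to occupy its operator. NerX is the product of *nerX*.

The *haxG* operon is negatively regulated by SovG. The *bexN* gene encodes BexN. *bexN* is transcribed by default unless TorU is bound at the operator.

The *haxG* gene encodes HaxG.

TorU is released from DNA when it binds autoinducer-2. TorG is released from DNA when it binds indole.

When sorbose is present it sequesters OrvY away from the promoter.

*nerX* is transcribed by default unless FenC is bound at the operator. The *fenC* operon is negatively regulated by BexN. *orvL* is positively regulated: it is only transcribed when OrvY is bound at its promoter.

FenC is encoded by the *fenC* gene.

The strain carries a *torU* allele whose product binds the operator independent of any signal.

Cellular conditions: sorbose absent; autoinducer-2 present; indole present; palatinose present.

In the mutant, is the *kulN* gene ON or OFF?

Indole is present, so TorG is inactive.
TorU is constitutively active in this strain.
With repressor TorU bound, *bexN* is not transcribed.
So BexN is not produced.
With no repressor bound, *fenC* is transcribed.
So FenC is produced and active.
With repressor FenC bound, *nerX* is not transcribed.
So NerX is not produced.
Palatinose is present, so SovG is active.
With repressor SovG bound, *haxG* is not transcribed.
So HaxG is not produced.
With no repressor bound, *kulN* is transcribed.

ON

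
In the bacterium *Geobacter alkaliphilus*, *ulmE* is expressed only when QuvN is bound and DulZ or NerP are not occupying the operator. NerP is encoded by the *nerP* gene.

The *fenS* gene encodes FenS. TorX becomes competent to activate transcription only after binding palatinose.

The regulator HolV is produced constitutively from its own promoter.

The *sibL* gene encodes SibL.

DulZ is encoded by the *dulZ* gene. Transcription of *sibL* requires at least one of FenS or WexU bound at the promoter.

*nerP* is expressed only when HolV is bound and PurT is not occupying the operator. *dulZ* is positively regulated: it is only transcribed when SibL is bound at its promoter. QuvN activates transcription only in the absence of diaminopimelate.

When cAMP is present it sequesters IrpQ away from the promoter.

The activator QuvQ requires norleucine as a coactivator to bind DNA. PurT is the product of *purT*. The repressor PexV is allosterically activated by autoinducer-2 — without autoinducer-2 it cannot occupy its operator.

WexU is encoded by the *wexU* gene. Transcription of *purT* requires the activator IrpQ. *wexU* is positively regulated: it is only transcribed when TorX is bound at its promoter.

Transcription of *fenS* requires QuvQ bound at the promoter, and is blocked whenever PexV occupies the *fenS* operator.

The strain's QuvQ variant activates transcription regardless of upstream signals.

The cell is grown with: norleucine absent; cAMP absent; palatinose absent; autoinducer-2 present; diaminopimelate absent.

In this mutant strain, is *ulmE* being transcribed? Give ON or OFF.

ON

Diaminopimelate is absent, so QuvN is active.
Autoinducer-2 is present, so PexV is active.
QuvQ is constitutively active in this strain.
With repressor PexV bound, *fenS* is not transcribed.
So FenS is not produced.
Palatinose is absent, so TorX is inactive.
Required activator TorX is absent, so *wexU* is not transcribed.
So WexU is not produced.
No activator is available at the *sibL* promoter, so *sibL* is not transcribed.
So SibL is not produced.
Required activator SibL is absent, so *dulZ* is not transcribed.
So DulZ is not produced.
cAMP is absent, so IrpQ is active.
No repressor is bound and IrpQ is active, so *purT* is transcribed.
So PurT is produced and active.
HolV is produced constitutively and is active.
With repressor PurT bound, *nerP* is not transcribed.
So NerP is not produced.
No repressor is bound and QuvN is active, so *ulmE* is transcribed.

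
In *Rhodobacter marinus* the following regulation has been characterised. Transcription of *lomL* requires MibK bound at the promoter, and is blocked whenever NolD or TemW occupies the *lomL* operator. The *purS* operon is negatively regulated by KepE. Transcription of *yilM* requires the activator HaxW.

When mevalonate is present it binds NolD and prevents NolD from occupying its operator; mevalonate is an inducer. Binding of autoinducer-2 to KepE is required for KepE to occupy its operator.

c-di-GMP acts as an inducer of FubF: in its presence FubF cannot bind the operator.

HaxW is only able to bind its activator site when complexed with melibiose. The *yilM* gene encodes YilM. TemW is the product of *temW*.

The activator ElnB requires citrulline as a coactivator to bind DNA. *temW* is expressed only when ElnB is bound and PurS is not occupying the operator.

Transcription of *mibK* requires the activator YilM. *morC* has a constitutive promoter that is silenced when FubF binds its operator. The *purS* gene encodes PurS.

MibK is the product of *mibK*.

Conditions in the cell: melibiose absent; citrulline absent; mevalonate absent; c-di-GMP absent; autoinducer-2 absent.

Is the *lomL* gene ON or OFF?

OFF

Melibiose is absent, so HaxW is inactive.
Required activator HaxW is absent, so *yilM* is not transcribed.
So YilM is not produced.
Required activator YilM is absent, so *mibK* is not transcribed.
So MibK is not produced.
Mevalonate is absent, so NolD is active.
Autoinducer-2 is absent, so KepE is inactive.
With no repressor bound, *purS* is transcribed.
So PurS is produced and active.
Citrulline is absent, so ElnB is inactive.
With repressor PurS bound, *temW* is not transcribed.
So TemW is not produced.
With repressor NolD bound, *lomL* is not transcribed.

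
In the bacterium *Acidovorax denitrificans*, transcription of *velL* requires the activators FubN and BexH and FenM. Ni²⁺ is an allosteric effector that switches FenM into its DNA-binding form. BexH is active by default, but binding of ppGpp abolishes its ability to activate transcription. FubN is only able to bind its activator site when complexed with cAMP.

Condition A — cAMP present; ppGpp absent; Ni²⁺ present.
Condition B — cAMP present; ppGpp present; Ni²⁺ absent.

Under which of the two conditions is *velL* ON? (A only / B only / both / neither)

A only

Condition A:
cAMP is present, so FubN is active.
ppGpp is absent, so BexH is active.
Ni²⁺ is present, so FenM is active.
No repressor is bound and FubN and BexH and FenM are active, so *velL* is transcribed.
→ *velL* is ON in A.
Condition B:
cAMP is present, so FubN is active.
ppGpp is present, so BexH is inactive.
Ni²⁺ is absent, so FenM is inactive.
Required activator BexH is absent, so *velL* is not transcribed.
→ *velL* is OFF in B.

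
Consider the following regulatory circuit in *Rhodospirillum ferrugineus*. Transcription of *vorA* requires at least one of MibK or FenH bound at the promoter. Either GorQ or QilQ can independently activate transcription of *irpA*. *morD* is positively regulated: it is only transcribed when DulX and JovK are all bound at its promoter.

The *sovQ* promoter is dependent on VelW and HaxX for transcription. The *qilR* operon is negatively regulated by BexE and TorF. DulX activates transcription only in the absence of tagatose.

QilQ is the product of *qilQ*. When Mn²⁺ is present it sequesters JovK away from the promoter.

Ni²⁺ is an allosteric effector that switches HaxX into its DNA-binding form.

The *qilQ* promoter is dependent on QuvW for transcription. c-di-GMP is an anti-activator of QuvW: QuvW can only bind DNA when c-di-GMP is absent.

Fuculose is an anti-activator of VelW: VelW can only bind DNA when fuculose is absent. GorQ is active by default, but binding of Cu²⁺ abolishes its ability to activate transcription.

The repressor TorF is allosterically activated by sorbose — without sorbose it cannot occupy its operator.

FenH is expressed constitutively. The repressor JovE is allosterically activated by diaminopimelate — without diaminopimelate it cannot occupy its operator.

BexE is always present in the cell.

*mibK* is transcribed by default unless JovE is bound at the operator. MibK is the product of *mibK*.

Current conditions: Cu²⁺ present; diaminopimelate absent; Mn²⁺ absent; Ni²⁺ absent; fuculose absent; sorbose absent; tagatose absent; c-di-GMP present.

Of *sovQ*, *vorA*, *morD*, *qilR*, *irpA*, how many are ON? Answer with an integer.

2

Fuculose is absent, so VelW is active.
Ni²⁺ is absent, so HaxX is inactive.
Required activator HaxX is absent, so *sovQ* is not transcribed.
→ *sovQ* is OFF.
Diaminopimelate is absent, so JovE is inactive.
With no repressor bound, *mibK* is transcribed.
So MibK is produced and active.
FenH is produced constitutively and is active.
Activator MibK is present, so *vorA* is transcribed.
→ *vorA* is ON.
Tagatose is absent, so DulX is active.
Mn²⁺ is absent, so JovK is active.
No repressor is bound and DulX and JovK are active, so *morD* is transcribed.
→ *morD* is ON.
BexE is produced constitutively and is active.
Sorbose is absent, so TorF is inactive.
With repressor BexE bound, *qilR* is not transcribed.
→ *qilR* is OFF.
Cu²⁺ is present, so GorQ is inactive.
c-di-GMP is present, so QuvW is inactive.
Required activator QuvW is absent, so *qilQ* is not transcribed.
So QilQ is not produced.
No activator is available at the *irpA* promoter, so *irpA* is not transcribed.
→ *irpA* is OFF.
2 of the 5 genes are transcribed.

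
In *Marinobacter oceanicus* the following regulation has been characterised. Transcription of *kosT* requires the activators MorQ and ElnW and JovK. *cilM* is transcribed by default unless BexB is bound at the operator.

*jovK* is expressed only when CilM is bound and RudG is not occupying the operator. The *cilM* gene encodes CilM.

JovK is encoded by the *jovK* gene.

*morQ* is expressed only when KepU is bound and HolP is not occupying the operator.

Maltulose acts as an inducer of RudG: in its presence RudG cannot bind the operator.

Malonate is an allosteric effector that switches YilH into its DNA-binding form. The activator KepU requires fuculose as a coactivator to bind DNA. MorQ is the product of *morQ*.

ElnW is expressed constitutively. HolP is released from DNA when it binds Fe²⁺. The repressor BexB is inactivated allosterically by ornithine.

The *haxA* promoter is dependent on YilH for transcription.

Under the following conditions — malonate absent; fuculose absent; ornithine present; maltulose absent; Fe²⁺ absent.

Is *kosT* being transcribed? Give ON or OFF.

Fuculose is absent, so KepU is inactive.
Fe²⁺ is absent, so HolP is active.
With repressor HolP bound, *morQ* is not transcribed.
So MorQ is not produced.
ElnW is produced constitutively and is active.
Maltulose is absent, so RudG is active.
Ornithine is present, so BexB is inactive.
With no repressor bound, *cilM* is transcribed.
So CilM is produced and active.
With repressor RudG bound, *jovK* is not transcribed.
So JovK is not produced.
Required activator MorQ is absent, so *kosT* is not transcribed.

OFF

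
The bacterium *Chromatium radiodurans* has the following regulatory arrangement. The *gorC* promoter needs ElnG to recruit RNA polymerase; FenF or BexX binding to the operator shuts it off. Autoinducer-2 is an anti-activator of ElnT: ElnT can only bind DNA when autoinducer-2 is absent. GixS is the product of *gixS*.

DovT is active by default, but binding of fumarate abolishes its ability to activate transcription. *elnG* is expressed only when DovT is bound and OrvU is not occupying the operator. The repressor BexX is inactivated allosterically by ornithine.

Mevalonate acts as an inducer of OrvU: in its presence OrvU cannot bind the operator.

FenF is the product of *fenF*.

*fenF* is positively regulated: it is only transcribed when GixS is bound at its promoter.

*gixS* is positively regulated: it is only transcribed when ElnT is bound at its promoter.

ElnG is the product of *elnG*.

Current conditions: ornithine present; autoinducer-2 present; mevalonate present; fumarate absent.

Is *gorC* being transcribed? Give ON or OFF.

ON

Autoinducer-2 is present, so ElnT is inactive.
Required activator ElnT is absent, so *gixS* is not transcribed.
So GixS is not produced.
Required activator GixS is absent, so *fenF* is not transcribed.
So FenF is not produced.
Mevalonate is present, so OrvU is inactive.
Fumarate is absent, so DovT is active.
No repressor is bound and DovT is active, so *elnG* is transcribed.
So ElnG is produced and active.
Ornithine is present, so BexX is inactive.
No repressor is bound and ElnG is active, so *gorC* is transcribed.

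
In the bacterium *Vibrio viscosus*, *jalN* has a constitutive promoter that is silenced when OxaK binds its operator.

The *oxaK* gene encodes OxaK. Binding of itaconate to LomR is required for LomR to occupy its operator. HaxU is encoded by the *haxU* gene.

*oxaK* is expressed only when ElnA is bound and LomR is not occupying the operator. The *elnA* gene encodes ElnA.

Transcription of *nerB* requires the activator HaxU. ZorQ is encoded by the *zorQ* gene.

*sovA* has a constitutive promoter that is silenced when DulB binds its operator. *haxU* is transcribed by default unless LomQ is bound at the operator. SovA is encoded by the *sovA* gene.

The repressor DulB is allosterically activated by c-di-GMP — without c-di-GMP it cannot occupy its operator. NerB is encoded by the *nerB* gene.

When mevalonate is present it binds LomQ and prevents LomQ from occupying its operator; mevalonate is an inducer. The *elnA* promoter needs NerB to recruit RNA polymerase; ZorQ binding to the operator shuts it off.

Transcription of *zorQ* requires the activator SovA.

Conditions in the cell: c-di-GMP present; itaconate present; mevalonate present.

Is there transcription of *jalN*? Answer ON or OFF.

ON

Mevalonate is present, so LomQ is inactive.
With no repressor bound, *haxU* is transcribed.
So HaxU is produced and active.
No repressor is bound and HaxU is active, so *nerB* is transcribed.
So NerB is produced and active.
c-di-GMP is present, so DulB is active.
With repressor DulB bound, *sovA* is not transcribed.
So SovA is not produced.
Required activator SovA is absent, so *zorQ* is not transcribed.
So ZorQ is not produced.
No repressor is bound and NerB is active, so *elnA* is transcribed.
So ElnA is produced and active.
Itaconate is present, so LomR is active.
With repressor LomR bound, *oxaK* is not transcribed.
So OxaK is not produced.
With no repressor bound, *jalN* is transcribed.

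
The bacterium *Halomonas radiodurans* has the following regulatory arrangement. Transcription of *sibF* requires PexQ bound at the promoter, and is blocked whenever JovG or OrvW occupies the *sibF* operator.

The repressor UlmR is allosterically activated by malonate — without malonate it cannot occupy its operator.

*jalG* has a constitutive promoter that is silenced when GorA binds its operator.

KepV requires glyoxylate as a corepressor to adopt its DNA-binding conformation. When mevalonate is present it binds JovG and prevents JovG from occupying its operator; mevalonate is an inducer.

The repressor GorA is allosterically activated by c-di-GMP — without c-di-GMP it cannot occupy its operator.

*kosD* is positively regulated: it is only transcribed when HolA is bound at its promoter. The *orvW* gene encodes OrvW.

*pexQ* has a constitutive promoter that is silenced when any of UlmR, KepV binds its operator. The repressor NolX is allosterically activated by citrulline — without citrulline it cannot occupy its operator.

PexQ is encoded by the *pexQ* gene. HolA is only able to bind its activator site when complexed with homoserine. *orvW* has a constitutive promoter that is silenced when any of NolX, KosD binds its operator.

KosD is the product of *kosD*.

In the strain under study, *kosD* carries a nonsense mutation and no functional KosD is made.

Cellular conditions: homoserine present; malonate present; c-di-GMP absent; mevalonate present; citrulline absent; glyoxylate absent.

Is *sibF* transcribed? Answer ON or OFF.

OFF

Mevalonate is present, so JovG is inactive.
Malonate is present, so UlmR is active.
Glyoxylate is absent, so KepV is inactive.
With repressor UlmR bound, *pexQ* is not transcribed.
So PexQ is not produced.
Citrulline is absent, so NolX is inactive.
KosD is non-functional in this strain, so it has no effect.
With no repressor bound, *orvW* is transcribed.
So OrvW is produced and active.
With repressor OrvW bound, *sibF* is not transcribed.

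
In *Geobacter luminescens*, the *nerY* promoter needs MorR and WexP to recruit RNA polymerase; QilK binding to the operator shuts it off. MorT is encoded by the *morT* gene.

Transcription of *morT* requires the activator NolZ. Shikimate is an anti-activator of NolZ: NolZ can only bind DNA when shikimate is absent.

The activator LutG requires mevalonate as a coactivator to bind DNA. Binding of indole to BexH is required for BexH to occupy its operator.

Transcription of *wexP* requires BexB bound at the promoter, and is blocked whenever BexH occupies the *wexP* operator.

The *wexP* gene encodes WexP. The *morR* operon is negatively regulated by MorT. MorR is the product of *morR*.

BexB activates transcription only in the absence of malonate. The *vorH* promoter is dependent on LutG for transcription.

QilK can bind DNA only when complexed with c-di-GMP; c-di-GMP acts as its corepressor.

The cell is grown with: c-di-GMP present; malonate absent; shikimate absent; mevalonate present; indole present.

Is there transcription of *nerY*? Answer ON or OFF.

Shikimate is absent, so NolZ is active.
No repressor is bound and NolZ is active, so *morT* is transcribed.
So MorT is produced and active.
With repressor MorT bound, *morR* is not transcribed.
So MorR is not produced.
Malonate is absent, so BexB is active.
Indole is present, so BexH is active.
With repressor BexH bound, *wexP* is not transcribed.
So WexP is not produced.
c-di-GMP is present, so QilK is active.
With repressor QilK bound, *nerY* is not transcribed.

OFF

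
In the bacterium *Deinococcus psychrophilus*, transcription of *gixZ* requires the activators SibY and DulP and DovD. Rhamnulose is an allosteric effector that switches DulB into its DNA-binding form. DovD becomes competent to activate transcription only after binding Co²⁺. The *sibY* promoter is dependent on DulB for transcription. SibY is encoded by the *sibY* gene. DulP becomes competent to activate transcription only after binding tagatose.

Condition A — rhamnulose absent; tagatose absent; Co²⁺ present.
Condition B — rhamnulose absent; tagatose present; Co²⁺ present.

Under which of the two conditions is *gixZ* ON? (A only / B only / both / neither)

neither

Condition A:
Rhamnulose is absent, so DulB is inactive.
Required activator DulB is absent, so *sibY* is not transcribed.
So SibY is not produced.
Tagatose is absent, so DulP is inactive.
Co²⁺ is present, so DovD is active.
Required activator SibY is absent, so *gixZ* is not transcribed.
→ *gixZ* is OFF in A.
Condition B:
Rhamnulose is absent, so DulB is inactive.
Required activator DulB is absent, so *sibY* is not transcribed.
So SibY is not produced.
Tagatose is present, so DulP is active.
Co²⁺ is present, so DovD is active.
Required activator SibY is absent, so *gixZ* is not transcribed.
→ *gixZ* is OFF in B.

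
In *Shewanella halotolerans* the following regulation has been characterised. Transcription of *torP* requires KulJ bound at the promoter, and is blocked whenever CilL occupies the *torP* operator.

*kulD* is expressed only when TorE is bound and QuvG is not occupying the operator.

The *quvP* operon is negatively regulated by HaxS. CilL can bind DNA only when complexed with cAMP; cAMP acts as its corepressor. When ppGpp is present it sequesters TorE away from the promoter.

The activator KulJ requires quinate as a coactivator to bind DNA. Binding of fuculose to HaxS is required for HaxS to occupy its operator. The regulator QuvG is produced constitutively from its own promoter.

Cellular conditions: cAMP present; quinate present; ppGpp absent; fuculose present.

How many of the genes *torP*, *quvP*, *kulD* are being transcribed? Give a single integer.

0

Quinate is present, so KulJ is active.
cAMP is present, so CilL is active.
With repressor CilL bound, *torP* is not transcribed.
→ *torP* is OFF.
Fuculose is present, so HaxS is active.
With repressor HaxS bound, *quvP* is not transcribed.
→ *quvP* is OFF.
ppGpp is absent, so TorE is active.
QuvG is produced constitutively and is active.
With repressor QuvG bound, *kulD* is not transcribed.
→ *kulD* is OFF.
0 of the 3 genes are transcribed.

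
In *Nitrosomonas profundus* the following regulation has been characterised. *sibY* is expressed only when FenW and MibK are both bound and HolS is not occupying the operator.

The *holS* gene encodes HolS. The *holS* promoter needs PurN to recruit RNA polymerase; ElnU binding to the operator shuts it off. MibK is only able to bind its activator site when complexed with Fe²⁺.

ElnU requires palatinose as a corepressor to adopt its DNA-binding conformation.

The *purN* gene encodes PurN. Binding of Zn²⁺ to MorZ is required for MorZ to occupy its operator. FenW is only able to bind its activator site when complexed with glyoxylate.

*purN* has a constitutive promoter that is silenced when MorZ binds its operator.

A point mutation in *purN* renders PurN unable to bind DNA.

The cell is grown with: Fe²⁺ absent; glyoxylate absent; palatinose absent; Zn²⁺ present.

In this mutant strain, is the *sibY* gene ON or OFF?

OFF

PurN is non-functional in this strain, so it has no effect.
Palatinose is absent, so ElnU is inactive.
Required activator PurN is absent, so *holS* is not transcribed.
So HolS is not produced.
Glyoxylate is absent, so FenW is inactive.
Fe²⁺ is absent, so MibK is inactive.
Required activator FenW is absent, so *sibY* is not transcribed.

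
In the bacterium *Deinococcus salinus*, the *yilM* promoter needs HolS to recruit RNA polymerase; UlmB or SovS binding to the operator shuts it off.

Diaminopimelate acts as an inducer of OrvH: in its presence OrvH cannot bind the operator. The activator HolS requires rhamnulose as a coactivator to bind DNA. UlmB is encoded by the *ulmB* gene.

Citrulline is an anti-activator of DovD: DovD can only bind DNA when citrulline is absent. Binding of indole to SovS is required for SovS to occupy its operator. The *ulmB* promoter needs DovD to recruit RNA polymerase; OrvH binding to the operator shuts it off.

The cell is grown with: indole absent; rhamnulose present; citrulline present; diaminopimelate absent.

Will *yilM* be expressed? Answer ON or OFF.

Diaminopimelate is absent, so OrvH is active.
Citrulline is present, so DovD is inactive.
With repressor OrvH bound, *ulmB* is not transcribed.
So UlmB is not produced.
Indole is absent, so SovS is inactive.
Rhamnulose is present, so HolS is active.
No repressor is bound and HolS is active, so *yilM* is transcribed.

ON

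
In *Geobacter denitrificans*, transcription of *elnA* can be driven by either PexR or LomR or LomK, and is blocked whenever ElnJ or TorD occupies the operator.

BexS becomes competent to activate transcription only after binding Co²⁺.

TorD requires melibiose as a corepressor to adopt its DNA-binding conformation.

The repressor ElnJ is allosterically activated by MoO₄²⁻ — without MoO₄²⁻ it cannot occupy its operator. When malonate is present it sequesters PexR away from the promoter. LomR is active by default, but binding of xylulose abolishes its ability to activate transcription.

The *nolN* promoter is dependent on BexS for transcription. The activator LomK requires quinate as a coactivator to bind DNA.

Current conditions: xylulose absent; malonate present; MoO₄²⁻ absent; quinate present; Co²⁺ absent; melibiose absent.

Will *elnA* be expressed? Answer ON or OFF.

MoO₄²⁻ is absent, so ElnJ is inactive.
Malonate is present, so PexR is inactive.
Melibiose is absent, so TorD is inactive.
Xylulose is absent, so LomR is active.
Quinate is present, so LomK is active.
Activator LomR is present, so *elnA* is transcribed.

ON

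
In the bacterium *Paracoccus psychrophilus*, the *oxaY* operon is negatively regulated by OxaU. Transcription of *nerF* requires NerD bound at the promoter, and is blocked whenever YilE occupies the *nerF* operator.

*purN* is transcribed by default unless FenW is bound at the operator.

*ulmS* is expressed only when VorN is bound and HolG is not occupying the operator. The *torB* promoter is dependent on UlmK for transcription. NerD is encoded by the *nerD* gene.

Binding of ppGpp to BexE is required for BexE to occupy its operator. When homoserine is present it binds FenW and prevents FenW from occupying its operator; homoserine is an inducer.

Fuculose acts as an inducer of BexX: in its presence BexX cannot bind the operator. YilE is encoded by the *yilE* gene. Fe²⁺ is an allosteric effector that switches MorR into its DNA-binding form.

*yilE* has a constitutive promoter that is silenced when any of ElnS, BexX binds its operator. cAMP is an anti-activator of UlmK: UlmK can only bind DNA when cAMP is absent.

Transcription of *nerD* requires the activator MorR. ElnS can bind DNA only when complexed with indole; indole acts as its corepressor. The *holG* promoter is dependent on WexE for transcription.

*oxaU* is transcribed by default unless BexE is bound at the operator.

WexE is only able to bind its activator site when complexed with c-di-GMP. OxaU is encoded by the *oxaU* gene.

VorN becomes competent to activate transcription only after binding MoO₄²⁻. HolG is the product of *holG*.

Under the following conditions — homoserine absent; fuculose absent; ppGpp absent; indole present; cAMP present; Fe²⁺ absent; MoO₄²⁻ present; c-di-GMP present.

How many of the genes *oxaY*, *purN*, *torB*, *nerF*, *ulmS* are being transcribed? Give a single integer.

0

ppGpp is absent, so BexE is inactive.
With no repressor bound, *oxaU* is transcribed.
So OxaU is produced and active.
With repressor OxaU bound, *oxaY* is not transcribed.
→ *oxaY* is OFF.
Homoserine is absent, so FenW is active.
With repressor FenW bound, *purN* is not transcribed.
→ *purN* is OFF.
cAMP is present, so UlmK is inactive.
Required activator UlmK is absent, so *torB* is not transcribed.
→ *torB* is OFF.
Fe²⁺ is absent, so MorR is inactive.
Required activator MorR is absent, so *nerD* is not transcribed.
So NerD is not produced.
Indole is present, so ElnS is active.
Fuculose is absent, so BexX is active.
With repressor ElnS bound, *yilE* is not transcribed.
So YilE is not produced.
Required activator NerD is absent, so *nerF* is not transcribed.
→ *nerF* is OFF.
MoO₄²⁻ is present, so VorN is active.
c-di-GMP is present, so WexE is active.
No repressor is bound and WexE is active, so *holG* is transcribed.
So HolG is produced and active.
With repressor HolG bound, *ulmS* is not transcribed.
→ *ulmS* is OFF.
0 of the 5 genes are transcribed.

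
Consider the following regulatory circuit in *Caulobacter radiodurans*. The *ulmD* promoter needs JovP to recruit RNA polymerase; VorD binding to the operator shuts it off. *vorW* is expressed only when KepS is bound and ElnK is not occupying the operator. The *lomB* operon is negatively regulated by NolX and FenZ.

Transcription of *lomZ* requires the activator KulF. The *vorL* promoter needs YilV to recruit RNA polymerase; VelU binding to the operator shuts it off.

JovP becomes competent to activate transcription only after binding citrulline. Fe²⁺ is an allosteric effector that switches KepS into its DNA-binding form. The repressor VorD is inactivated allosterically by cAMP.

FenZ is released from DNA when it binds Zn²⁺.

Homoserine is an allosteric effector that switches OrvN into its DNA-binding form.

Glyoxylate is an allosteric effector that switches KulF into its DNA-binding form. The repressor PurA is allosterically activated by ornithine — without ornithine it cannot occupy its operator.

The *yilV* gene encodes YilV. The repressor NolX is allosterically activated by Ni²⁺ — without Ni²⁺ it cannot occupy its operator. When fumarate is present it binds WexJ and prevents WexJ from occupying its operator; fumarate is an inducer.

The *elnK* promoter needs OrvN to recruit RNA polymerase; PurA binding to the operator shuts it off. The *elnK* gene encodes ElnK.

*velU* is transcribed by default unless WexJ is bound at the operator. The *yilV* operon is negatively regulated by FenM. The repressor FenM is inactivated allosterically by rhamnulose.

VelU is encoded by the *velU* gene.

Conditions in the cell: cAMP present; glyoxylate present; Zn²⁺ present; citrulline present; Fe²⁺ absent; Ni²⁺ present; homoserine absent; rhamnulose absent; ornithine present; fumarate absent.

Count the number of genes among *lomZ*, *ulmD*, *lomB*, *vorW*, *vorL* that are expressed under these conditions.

Glyoxylate is present, so KulF is active.
No repressor is bound and KulF is active, so *lomZ* is transcribed.
→ *lomZ* is ON.
cAMP is present, so VorD is inactive.
Citrulline is present, so JovP is active.
No repressor is bound and JovP is active, so *ulmD* is transcribed.
→ *ulmD* is ON.
Ni²⁺ is present, so NolX is active.
Zn²⁺ is present, so FenZ is inactive.
With repressor NolX bound, *lomB* is not transcribed.
→ *lomB* is OFF.
Fe²⁺ is absent, so KepS is inactive.
Homoserine is absent, so OrvN is inactive.
Ornithine is present, so PurA is active.
With repressor PurA bound, *elnK* is not transcribed.
So ElnK is not produced.
Required activator KepS is absent, so *vorW* is not transcribed.
→ *vorW* is OFF.
Fumarate is absent, so WexJ is active.
With repressor WexJ bound, *velU* is not transcribed.
So VelU is not produced.
Rhamnulose is absent, so FenM is active.
With repressor FenM bound, *yilV* is not transcribed.
So YilV is not produced.
Required activator YilV is absent, so *vorL* is not transcribed.
→ *vorL* is OFF.
2 of the 5 genes are transcribed.

2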